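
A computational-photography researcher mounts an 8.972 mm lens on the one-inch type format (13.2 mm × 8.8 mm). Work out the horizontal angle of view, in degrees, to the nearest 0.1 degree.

72.7°

Angle of view α = 2·arctan(w/2f) with w = 13.2 mm and f = 8.972 mm.
w/2f = 0.73562; arctan(0.73562) ≈ 36.3390°, so α ≈ 72.6780°.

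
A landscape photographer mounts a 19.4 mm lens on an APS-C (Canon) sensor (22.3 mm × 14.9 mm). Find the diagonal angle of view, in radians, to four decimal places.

1.2096 rad

Sensor diagonal = √(22.3² + 14.9²) = √719.3000 ≈ 26.8198 mm.
Angle of view α = 2·arctan(d/2f) with d = 26.8198 mm and f = 19.4 mm.
d/2f = 0.69123; arctan(0.69123) ≈ 0.6048 rad, so α ≈ 1.2096 rad.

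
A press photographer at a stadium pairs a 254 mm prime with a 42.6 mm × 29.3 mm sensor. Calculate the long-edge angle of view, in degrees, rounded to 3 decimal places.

Angle of view α = 2·arctan(w/2f) with w = 42.6 mm and f = 254 mm.
w/2f = 0.08386; arctan(0.08386) ≈ 4.7935°, so α ≈ 9.5870°.

9.587°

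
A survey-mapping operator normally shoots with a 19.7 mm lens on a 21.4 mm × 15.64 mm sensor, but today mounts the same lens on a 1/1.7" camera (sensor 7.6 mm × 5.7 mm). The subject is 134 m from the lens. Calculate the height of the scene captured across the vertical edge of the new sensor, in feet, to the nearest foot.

The focal length stays 19.7 mm; the relevant sensor dimension is now h = 5.7 mm. Object distance dₒ = 134 m = 134000 mm.
Thin-lens field height W = h·(dₒ − f)/f = 5.7 × (134000 − 19.7)/19.7 ≈ 38765.874 mm = 38765.874/304.8 ft = 127.185 ft.

127 ft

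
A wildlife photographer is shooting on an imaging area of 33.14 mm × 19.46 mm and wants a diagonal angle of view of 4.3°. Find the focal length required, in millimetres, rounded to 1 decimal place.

Sensor diagonal = √(33.14² + 19.46²) = √1476.9512 ≈ 38.4311 mm.
From α = 2·arctan(d/2f) we get f = d / (2·tan(α/2)).
With d = 38.4311 mm and α/2 = 2.15°, tan(α/2) ≈ 0.03754, so f ≈ 38.4311 / 0.07508 ≈ 511.8390 mm.

511.8 mm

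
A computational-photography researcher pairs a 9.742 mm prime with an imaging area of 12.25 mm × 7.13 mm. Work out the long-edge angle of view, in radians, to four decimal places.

1.1225 rad

Angle of view α = 2·arctan(w/2f) with w = 12.25 mm and f = 9.742 mm.
w/2f = 0.62872; arctan(0.62872) ≈ 0.5613 rad, so α ≈ 1.1225 rad.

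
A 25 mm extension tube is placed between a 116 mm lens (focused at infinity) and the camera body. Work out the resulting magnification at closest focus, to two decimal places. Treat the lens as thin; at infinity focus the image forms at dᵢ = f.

0.22×

The tube moves the image plane from f to f + e, so dᵢ = 116 + 25 = 141 mm. Focus is achieved when 1/f = 1/dₒ + 1/dᵢ, giving dₒ = 1/(1/f − 1/(f+e)).
Magnification m = dᵢ/dₒ = (f+e)·(1/f − 1/(f+e)) = e/f = 25/116 ≈ 0.2155.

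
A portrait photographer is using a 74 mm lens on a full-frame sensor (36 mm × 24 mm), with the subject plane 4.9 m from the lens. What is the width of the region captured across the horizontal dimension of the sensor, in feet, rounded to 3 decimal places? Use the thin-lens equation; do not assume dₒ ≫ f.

7.703 ft

dₒ: 4.9 m = 4900 mm.
Similar triangles through the lens centre give W/dₒ = w/dᵢ; with 1/f = 1/dₒ + 1/dᵢ this gives W = w·(dₒ − f)/f.
W = 36 mm × (4900 − 74) / 74 = 36 × 65.2162 ≈ 2347.784 mm = 2347.784/304.8 ft = 7.7027 ft.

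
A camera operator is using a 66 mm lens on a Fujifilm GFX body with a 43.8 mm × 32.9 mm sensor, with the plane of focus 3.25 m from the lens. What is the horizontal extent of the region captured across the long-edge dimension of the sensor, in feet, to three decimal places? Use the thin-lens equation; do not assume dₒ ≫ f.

6.932 ft

dₒ: 3.25 m = 3250 mm.
Similar triangles through the lens centre give W/dₒ = w/dᵢ; with 1/f = 1/dₒ + 1/dᵢ this gives W = w·(dₒ − f)/f.
W = 43.8 mm × (3250 − 66) / 66 = 43.8 × 48.2424 ≈ 2113.018 mm = 2113.018/304.8 ft = 6.93247 ft.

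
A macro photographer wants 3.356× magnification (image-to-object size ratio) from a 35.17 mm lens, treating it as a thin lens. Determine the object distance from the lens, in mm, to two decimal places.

45.65 mm

With m = dᵢ/dₒ and 1/f = 1/dₒ + 1/dᵢ, substituting dᵢ = m·dₒ gives 1/f = (1 + 1/m)/dₒ, hence dₒ = f·(1 + 1/m).
dₒ = 35.17 × (1 + 1/3.356) = 35.17 × 1.29797 ≈ 45.650 mm.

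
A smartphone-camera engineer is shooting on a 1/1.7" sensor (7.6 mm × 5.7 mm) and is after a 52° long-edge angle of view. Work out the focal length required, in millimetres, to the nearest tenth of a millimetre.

7.8 mm

From α = 2·arctan(w/2f) we get f = w / (2·tan(α/2)).
With w = 7.6 mm and α/2 = 26°, tan(α/2) ≈ 0.48773, so f ≈ 7.6 / 0.97547 ≈ 7.7912 mm.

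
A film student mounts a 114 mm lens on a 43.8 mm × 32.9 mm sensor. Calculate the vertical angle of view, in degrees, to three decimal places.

16.422°

Angle of view α = 2·arctan(h/2f) with h = 32.9 mm and f = 114 mm.
h/2f = 0.14430; arctan(0.14430) ≈ 8.2110°, so α ≈ 16.4220°.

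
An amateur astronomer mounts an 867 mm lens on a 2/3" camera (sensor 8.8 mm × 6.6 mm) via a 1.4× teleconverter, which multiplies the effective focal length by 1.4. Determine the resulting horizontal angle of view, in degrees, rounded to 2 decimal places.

Effective focal length f = 867 × 1.4 = 1213.8 mm.
α = 2·arctan(8.8 / (2 × 1213.8)) = 2·arctan(0.00362) ≈ 0.4154°.

0.42°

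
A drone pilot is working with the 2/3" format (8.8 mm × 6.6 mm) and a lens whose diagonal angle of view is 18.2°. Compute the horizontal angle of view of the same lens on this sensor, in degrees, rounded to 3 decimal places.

Sensor diagonal = √(8.8² + 6.6²) = √121.0000 ≈ 11.0000 mm.
From the diagonal AOV: f = 11.0000 / (2·tan(9.1°)) = 11.0000 / 0.32035 ≈ 34.3376 mm.
Horizontal AOV = 2·arctan(8.8 / (2 × 34.3376)) = 2·arctan(0.12814) ≈ 14.6041°.

14.604°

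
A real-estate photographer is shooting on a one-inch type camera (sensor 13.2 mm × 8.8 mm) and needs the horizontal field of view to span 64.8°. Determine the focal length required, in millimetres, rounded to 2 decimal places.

From α = 2·arctan(w/2f) we get f = w / (2·tan(α/2)).
With w = 13.2 mm and α/2 = 32.4°, tan(α/2) ≈ 0.63462, so f ≈ 13.2 / 1.26924 ≈ 10.3999 mm.

10.40 mm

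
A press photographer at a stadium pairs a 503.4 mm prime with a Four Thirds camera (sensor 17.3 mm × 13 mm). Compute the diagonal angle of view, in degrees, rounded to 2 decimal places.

2.46°

Sensor diagonal = √(17.3² + 13²) = √468.2900 ≈ 21.6400 mm.
Angle of view α = 2·arctan(d/2f) with d = 21.6400 mm and f = 503.4 mm.
d/2f = 0.02149; arctan(0.02149) ≈ 1.2313°, so α ≈ 2.4626°.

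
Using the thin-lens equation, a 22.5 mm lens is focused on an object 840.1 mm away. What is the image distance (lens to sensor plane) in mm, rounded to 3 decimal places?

1/dᵢ = 1/f − 1/dₒ = 1/22.5 − 1/840.1 = 0.0432541 mm⁻¹.
dᵢ = 1/0.0432541 ≈ 23.1192 mm.

23.119 mm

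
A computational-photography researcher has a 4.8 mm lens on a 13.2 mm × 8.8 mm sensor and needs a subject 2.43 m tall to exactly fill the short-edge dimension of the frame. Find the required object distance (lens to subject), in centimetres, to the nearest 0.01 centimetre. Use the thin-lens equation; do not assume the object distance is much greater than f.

133.03 cm

W: 2.43 m = 2430 mm.
Magnification m = h/W = dᵢ/dₒ; combined with 1/f = 1/dₒ + 1/dᵢ this gives dₒ = f·(1 + W/h).
dₒ = 4.8 mm × (1 + 2430/8.8) = 4.8 × 277.1364 ≈ 1330.255 mm = 133.025 cm.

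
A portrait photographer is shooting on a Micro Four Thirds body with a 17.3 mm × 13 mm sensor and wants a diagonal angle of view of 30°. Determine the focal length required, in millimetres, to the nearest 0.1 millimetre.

Sensor diagonal = √(17.3² + 13²) = √468.2900 ≈ 21.6400 mm.
From α = 2·arctan(d/2f) we get f = d / (2·tan(α/2)).
With d = 21.6400 mm and α/2 = 15°, tan(α/2) ≈ 0.26795, so f ≈ 21.6400 / 0.53590 ≈ 40.3808 mm.

40.4 mm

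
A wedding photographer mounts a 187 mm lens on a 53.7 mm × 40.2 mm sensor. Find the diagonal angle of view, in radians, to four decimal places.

Sensor diagonal = √(53.7² + 40.2²) = √4499.7300 ≈ 67.0800 mm.
Angle of view α = 2·arctan(d/2f) with d = 67.0800 mm and f = 187 mm.
d/2f = 0.17936; arctan(0.17936) ≈ 0.1775 rad, so α ≈ 0.3549 rad.

0.3549 rad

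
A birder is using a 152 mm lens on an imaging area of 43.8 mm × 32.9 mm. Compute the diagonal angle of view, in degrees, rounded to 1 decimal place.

20.4°

Sensor diagonal = √(43.8² + 32.9²) = √3000.8500 ≈ 54.7800 mm.
Angle of view α = 2·arctan(d/2f) with d = 54.7800 mm and f = 152 mm.
d/2f = 0.18020; arctan(0.18020) ≈ 10.2149°, so α ≈ 20.4299°.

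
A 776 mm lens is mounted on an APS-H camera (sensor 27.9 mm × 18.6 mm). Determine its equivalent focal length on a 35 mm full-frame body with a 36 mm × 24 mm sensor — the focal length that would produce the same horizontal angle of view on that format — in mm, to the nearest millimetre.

Equal angle of view means equal width/f ratio, so f₂ = f₁ · (width₂/width₁) = 776 × 36/27.9.
f₂ = 776 × 1.29032 ≈ 1001.290 mm.

1001 mm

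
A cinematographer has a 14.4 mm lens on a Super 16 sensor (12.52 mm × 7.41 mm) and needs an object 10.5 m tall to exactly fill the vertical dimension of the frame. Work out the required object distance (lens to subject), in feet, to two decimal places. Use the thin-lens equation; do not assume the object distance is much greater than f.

W: 10.5 m = 10500 mm.
Magnification m = h/W = dᵢ/dₒ; combined with 1/f = 1/dₒ + 1/dᵢ this gives dₒ = f·(1 + W/h).
dₒ = 14.4 mm × (1 + 10500/7.41) = 14.4 × 1418.0040 ≈ 20419.258 mm = 20419.258/304.8 ft = 66.9923 ft.

66.99 ft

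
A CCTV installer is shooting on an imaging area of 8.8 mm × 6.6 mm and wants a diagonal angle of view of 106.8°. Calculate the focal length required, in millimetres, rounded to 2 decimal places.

4.08 mm

Sensor diagonal = √(8.8² + 6.6²) = √121.0000 ≈ 11.0000 mm.
From α = 2·arctan(d/2f) we get f = d / (2·tan(α/2)).
With d = 11.0000 mm and α/2 = 53.4°, tan(α/2) ≈ 1.34650, so f ≈ 11.0000 / 2.69300 ≈ 4.0847 mm.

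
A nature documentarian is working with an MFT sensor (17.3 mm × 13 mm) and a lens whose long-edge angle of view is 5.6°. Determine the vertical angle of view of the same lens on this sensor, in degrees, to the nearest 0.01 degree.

4.21°

From the long-edge AOV: f = 17.3 / (2·tan(2.8°)) = 17.3 / 0.09782 ≈ 176.8621 mm.
Vertical AOV = 2·arctan(13 / (2 × 176.8621)) = 2·arctan(0.03675) ≈ 4.2096°.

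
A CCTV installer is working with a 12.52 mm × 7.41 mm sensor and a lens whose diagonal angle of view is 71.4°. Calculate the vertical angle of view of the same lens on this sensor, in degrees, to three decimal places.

40.204°

Sensor diagonal = √(12.52² + 7.41²) = √211.6585 ≈ 14.5485 mm.
From the diagonal AOV: f = 14.5485 / (2·tan(35.7°)) = 14.5485 / 1.43715 ≈ 10.1232 mm.
Vertical AOV = 2·arctan(7.41 / (2 × 10.1232)) = 2·arctan(0.36599) ≈ 40.2044°.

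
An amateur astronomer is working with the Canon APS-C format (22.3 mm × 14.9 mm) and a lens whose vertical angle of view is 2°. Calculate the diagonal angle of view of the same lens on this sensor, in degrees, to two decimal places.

3.60°

From the vertical AOV: f = 14.9 / (2·tan(1°)) = 14.9 / 0.03491 ≈ 426.8102 mm.
Sensor diagonal = √(22.3² + 14.9²) = √719.3000 ≈ 26.8198 mm.
Diagonal AOV = 2·arctan(26.8198 / (2 × 426.8102)) = 2·arctan(0.03142) ≈ 3.5992°.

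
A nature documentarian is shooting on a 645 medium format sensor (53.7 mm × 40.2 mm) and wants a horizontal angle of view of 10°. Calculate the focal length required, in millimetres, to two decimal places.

From α = 2·arctan(w/2f) we get f = w / (2·tan(α/2)).
With w = 53.7 mm and α/2 = 5°, tan(α/2) ≈ 0.08749, so f ≈ 53.7 / 0.17498 ≈ 306.8969 mm.

306.90 mm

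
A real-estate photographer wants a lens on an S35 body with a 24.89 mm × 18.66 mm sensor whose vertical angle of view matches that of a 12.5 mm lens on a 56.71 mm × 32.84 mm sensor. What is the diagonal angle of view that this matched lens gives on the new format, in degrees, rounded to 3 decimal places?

130.913°

Equal vertical AOV ⇒ f₂ = f₁ · 18.66/32.84 = 12.5 × 0.56821 ≈ 7.1026 mm.
Sensor diagonal = √(24.89² + 18.66²) = √967.7077 ≈ 31.1080 mm.
Diagonal AOV on the new format = 2·arctan(31.1080 / (2 × 7.1026)) = 2·arctan(2.18990) ≈ 130.9131°.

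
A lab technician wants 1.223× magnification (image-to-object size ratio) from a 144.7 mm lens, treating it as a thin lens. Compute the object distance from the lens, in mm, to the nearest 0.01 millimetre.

With m = dᵢ/dₒ and 1/f = 1/dₒ + 1/dᵢ, substituting dᵢ = m·dₒ gives 1/f = (1 + 1/m)/dₒ, hence dₒ = f·(1 + 1/m).
dₒ = 144.7 × (1 + 1/1.223) = 144.7 × 1.81766 ≈ 263.016 mm.

263.02 mm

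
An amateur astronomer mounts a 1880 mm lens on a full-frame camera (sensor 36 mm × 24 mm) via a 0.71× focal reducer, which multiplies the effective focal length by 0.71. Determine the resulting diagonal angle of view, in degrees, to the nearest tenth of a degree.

Effective focal length f = 1880 × 0.71 = 1334.8 mm.
Sensor diagonal = √(36² + 24²) = √1872.0000 ≈ 43.2666 mm.
α = 2·arctan(43.267 / (2 × 1334.8)) = 2·arctan(0.01621) ≈ 1.8570°.

1.9°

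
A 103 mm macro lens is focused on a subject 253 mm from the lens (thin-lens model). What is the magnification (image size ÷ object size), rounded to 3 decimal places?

Thin lens: 1/f = 1/dₒ + 1/dᵢ → 1/dᵢ = 1/103 − 1/253 = 0.0057562 mm⁻¹, so dᵢ ≈ 173.7267 mm.
Magnification m = dᵢ/dₒ = 173.7267/253 ≈ 0.68667.

0.687×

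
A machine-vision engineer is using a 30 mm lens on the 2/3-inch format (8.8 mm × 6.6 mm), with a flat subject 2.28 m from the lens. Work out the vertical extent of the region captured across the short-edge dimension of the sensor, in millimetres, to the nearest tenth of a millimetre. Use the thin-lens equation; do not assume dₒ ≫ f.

dₒ: 2.28 m = 2280 mm.
Similar triangles through the lens centre give W/dₒ = h/dᵢ; with 1/f = 1/dₒ + 1/dᵢ this gives W = h·(dₒ − f)/f.
W = 6.6 mm × (2280 − 30) / 30 = 6.6 × 75.0000 ≈ 495.000 mm.

495.0 mm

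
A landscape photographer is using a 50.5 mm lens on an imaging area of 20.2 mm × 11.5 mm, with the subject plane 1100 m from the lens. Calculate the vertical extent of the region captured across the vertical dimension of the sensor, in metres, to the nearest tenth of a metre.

dₒ: 1100 m = 1.1e+06 mm.
Similar triangles through the lens centre give W/dₒ = h/dᵢ; with 1/f = 1/dₒ + 1/dᵢ this gives W = h·(dₒ − f)/f.
W = 11.5 mm × (1.1e+06 − 50.5) / 50.5 = 11.5 × 21781.1782 ≈ 250483.550 mm = 250.484 m.

250.5 m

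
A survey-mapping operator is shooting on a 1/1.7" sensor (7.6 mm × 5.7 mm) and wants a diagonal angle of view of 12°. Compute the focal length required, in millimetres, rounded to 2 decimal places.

45.19 mm

Sensor diagonal = √(7.6² + 5.7²) = √90.2500 ≈ 9.5000 mm.
From α = 2·arctan(d/2f) we get f = d / (2·tan(α/2)).
With d = 9.5000 mm and α/2 = 6°, tan(α/2) ≈ 0.10510, so f ≈ 9.5000 / 0.21021 ≈ 45.1932 mm.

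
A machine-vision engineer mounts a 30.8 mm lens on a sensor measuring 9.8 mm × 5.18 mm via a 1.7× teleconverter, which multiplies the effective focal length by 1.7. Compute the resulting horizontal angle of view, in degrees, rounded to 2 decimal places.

Effective focal length f = 30.8 × 1.7 = 52.36 mm.
α = 2·arctan(9.8 / (2 × 52.36)) = 2·arctan(0.09358) ≈ 10.6927°.

10.69°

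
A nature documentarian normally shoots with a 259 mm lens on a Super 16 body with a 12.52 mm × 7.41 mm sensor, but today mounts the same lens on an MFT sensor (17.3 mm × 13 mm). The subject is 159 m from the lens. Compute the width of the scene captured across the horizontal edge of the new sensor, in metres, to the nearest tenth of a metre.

The focal length stays 259 mm; the relevant sensor dimension is now w = 17.3 mm. Object distance dₒ = 159 m = 159000 mm.
Thin-lens field width W = w·(dₒ − f)/f = 17.3 × (159000 − 259)/259 ≈ 10603.163 mm = 10.6032 m.

10.6 m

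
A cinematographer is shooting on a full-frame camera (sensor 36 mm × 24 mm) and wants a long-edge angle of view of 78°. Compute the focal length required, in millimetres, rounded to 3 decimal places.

22.228 mm

From α = 2·arctan(w/2f) we get f = w / (2·tan(α/2)).
With w = 36 mm and α/2 = 39°, tan(α/2) ≈ 0.80978, so f ≈ 36 / 1.61957 ≈ 22.2281 mm.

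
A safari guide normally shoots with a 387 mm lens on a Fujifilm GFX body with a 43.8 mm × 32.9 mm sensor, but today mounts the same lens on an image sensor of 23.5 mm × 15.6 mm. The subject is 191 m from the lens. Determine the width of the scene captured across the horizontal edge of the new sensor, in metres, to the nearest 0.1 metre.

The focal length stays 387 mm; the relevant sensor dimension is now w = 23.5 mm. Object distance dₒ = 191 m = 191000 mm.
Thin-lens field width W = w·(dₒ − f)/f = 23.5 × (191000 − 387)/387 ≈ 11574.691 mm = 11.5747 m.

11.6 m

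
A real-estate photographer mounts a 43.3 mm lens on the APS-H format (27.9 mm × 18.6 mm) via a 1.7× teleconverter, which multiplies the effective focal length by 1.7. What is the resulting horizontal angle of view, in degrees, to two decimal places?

21.46°

Effective focal length f = 43.3 × 1.7 = 73.61 mm.
α = 2·arctan(27.9 / (2 × 73.61)) = 2·arctan(0.18951) ≈ 21.4620°.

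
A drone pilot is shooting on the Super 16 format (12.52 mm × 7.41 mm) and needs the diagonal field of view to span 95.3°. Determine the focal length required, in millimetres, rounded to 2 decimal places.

6.63 mm

Sensor diagonal = √(12.52² + 7.41²) = √211.6585 ≈ 14.5485 mm.
From α = 2·arctan(d/2f) we get f = d / (2·tan(α/2)).
With d = 14.5485 mm and α/2 = 47.65°, tan(α/2) ≈ 1.09706, so f ≈ 14.5485 / 2.19412 ≈ 6.6307 mm.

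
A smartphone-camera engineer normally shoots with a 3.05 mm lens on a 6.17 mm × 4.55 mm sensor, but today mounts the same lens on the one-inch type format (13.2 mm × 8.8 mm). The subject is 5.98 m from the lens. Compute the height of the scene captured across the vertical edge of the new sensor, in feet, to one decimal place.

The focal length stays 3.05 mm; the relevant sensor dimension is now h = 8.8 mm. Object distance dₒ = 5.98 m = 5980 mm.
Thin-lens field height W = h·(dₒ − f)/f = 8.8 × (5980 − 3.05)/3.05 ≈ 17244.970 mm = 17244.970/304.8 ft = 56.578 ft.

56.6 ft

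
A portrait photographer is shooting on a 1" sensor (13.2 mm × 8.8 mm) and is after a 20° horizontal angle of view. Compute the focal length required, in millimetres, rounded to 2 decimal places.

37.43 mm

From α = 2·arctan(w/2f) we get f = w / (2·tan(α/2)).
With w = 13.2 mm and α/2 = 10°, tan(α/2) ≈ 0.17633, so f ≈ 13.2 / 0.35265 ≈ 37.4305 mm.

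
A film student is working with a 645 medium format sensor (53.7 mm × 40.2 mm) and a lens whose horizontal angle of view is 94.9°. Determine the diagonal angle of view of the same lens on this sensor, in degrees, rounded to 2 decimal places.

From the horizontal AOV: f = 53.7 / (2·tan(47.45°)) = 53.7 / 2.17880 ≈ 24.6466 mm.
Sensor diagonal = √(53.7² + 40.2²) = √4499.7300 ≈ 67.0800 mm.
Diagonal AOV = 2·arctan(67.0800 / (2 × 24.6466)) = 2·arctan(1.36084) ≈ 107.3799°.

107.38°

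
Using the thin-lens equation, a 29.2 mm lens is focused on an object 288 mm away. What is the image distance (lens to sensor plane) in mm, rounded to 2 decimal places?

32.49 mm

1/dᵢ = 1/f − 1/dₒ = 1/29.2 − 1/288 = 0.0307744 mm⁻¹.
dᵢ = 1/0.0307744 ≈ 32.4946 mm.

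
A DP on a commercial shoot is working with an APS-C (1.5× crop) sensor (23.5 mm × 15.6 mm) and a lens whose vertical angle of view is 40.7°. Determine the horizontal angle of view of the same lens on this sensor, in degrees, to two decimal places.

58.39°

From the vertical AOV: f = 15.6 / (2·tan(20.35°)) = 15.6 / 0.74181 ≈ 21.0297 mm.
Horizontal AOV = 2·arctan(23.5 / (2 × 21.0297)) = 2·arctan(0.55873) ≈ 58.3871°.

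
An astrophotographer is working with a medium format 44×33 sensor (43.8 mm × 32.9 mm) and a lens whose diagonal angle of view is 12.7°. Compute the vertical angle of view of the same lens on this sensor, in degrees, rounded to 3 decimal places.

Sensor diagonal = √(43.8² + 32.9²) = √3000.8500 ≈ 54.7800 mm.
From the diagonal AOV: f = 54.7800 / (2·tan(6.35°)) = 54.7800 / 0.22257 ≈ 246.1262 mm.
Vertical AOV = 2·arctan(32.9 / (2 × 246.1262)) = 2·arctan(0.06684) ≈ 7.6474°.

7.647°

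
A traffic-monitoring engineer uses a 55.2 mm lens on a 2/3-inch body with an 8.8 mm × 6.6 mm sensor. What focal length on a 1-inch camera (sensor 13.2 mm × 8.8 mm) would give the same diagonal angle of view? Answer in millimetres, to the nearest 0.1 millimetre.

79.6 mm

Sensor diagonal = √(8.8² + 6.6²) = √121.0000 ≈ 11.0000 mm.
Sensor diagonal = √(13.2² + 8.8²) = √251.6800 ≈ 15.8644 mm.
Equal angle of view means equal diagonal/f ratio, so f₂ = f₁ · (diagonal₂/diagonal₁) = 55.2 × 15.8644/11.0000.
f₂ = 55.2 × 1.44222 ≈ 79.611 mm.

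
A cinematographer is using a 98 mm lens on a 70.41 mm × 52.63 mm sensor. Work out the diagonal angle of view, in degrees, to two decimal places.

48.31°

Sensor diagonal = √(70.41² + 52.63²) = √7727.4850 ≈ 87.9061 mm.
Angle of view α = 2·arctan(d/2f) with d = 87.9061 mm and f = 98 mm.
d/2f = 0.44850; arctan(0.44850) ≈ 24.1563°, so α ≈ 48.3125°.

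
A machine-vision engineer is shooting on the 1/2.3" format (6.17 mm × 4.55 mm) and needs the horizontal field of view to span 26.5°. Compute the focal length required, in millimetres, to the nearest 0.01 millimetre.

13.10 mm

From α = 2·arctan(w/2f) we get f = w / (2·tan(α/2)).
With w = 6.17 mm and α/2 = 13.25°, tan(α/2) ≈ 0.23547, so f ≈ 6.17 / 0.47094 ≈ 13.1015 mm.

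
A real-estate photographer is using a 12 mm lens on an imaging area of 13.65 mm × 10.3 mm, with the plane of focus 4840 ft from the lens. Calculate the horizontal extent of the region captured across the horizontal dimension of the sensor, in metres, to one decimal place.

dₒ: 4840 ft × 304.8 mm/ft = 1475231.95 mm.
Similar triangles through the lens centre give W/dₒ = w/dᵢ; with 1/f = 1/dₒ + 1/dᵢ this gives W = w·(dₒ − f)/f.
W = 13.65 mm × (1.47523e+06 − 12) / 12 = 13.65 × 122934.9961 ≈ 1678062.696 mm = 1678.06 m.

1678.1 m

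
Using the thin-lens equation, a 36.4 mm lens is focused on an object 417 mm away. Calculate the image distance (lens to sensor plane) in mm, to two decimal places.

1/dᵢ = 1/f − 1/dₒ = 1/36.4 − 1/417 = 0.0250744 mm⁻¹.
dᵢ = 1/0.0250744 ≈ 39.8812 mm.

39.88 mm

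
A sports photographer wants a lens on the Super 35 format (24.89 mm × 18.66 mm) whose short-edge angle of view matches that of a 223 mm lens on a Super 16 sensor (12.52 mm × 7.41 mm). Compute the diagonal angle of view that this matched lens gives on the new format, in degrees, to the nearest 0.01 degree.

Equal short-edge AOV ⇒ f₂ = f₁ · 18.66/7.41 = 223 × 2.51822 ≈ 561.5628 mm.
Sensor diagonal = √(24.89² + 18.66²) = √967.7077 ≈ 31.1080 mm.
Diagonal AOV on the new format = 2·arctan(31.1080 / (2 × 561.5628)) = 2·arctan(0.02770) ≈ 3.1731°.

3.17°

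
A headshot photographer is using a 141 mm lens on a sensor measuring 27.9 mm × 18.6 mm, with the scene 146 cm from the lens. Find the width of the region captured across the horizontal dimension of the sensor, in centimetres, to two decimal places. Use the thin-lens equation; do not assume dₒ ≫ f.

26.10 cm

dₒ: 146 cm = 1460 mm.
Similar triangles through the lens centre give W/dₒ = w/dᵢ; with 1/f = 1/dₒ + 1/dᵢ this gives W = w·(dₒ − f)/f.
W = 27.9 mm × (1460 − 141) / 141 = 27.9 × 9.3546 ≈ 260.994 mm = 26.0994 cm.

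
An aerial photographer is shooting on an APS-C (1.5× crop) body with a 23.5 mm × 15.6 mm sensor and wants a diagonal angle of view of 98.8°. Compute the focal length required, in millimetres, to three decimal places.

12.088 mm

Sensor diagonal = √(23.5² + 15.6²) = √795.6100 ≈ 28.2066 mm.
From α = 2·arctan(d/2f) we get f = d / (2·tan(α/2)).
With d = 28.2066 mm and α/2 = 49.4°, tan(α/2) ≈ 1.16672, so f ≈ 28.2066 / 2.33344 ≈ 12.0880 mm.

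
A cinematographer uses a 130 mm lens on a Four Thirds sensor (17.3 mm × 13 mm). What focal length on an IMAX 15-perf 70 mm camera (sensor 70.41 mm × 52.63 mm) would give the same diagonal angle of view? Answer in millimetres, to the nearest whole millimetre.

Sensor diagonal = √(17.3² + 13²) = √468.2900 ≈ 21.6400 mm.
Sensor diagonal = √(70.41² + 52.63²) = √7727.4850 ≈ 87.9061 mm.
Equal angle of view means equal diagonal/f ratio, so f₂ = f₁ · (diagonal₂/diagonal₁) = 130 × 87.9061/21.6400.
f₂ = 130 × 4.06220 ≈ 528.086 mm.

528 mm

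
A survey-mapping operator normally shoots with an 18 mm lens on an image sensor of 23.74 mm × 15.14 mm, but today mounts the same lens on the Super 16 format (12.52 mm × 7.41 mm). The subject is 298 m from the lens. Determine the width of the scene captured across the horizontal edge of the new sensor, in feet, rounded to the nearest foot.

680 ft

The focal length stays 18 mm; the relevant sensor dimension is now w = 12.52 mm. Object distance dₒ = 298 m = 298000 mm.
Thin-lens field width W = w·(dₒ − f)/f = 12.52 × (298000 − 18)/18 ≈ 207263.036 mm = 207263.036/304.8 ft = 679.997 ft.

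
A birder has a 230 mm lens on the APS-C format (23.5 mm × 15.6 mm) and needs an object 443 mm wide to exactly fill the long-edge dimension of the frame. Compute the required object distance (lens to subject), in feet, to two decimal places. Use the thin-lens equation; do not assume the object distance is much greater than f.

Magnification m = w/W = dᵢ/dₒ; combined with 1/f = 1/dₒ + 1/dᵢ this gives dₒ = f·(1 + W/w).
dₒ = 230 mm × (1 + 443/23.5) = 230 × 19.8511 ≈ 4565.745 mm = 4565.745/304.8 ft = 14.9795 ft.

14.98 ft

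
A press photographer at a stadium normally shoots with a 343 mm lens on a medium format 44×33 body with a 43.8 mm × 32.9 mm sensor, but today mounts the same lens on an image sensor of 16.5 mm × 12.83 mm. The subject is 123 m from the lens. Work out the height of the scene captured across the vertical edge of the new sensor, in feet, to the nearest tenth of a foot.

15.1 ft

The focal length stays 343 mm; the relevant sensor dimension is now h = 12.83 mm. Object distance dₒ = 123 m = 123000 mm.
Thin-lens field height W = h·(dₒ − f)/f = 12.83 × (123000 − 343)/343 ≈ 4588.015 mm = 4588.015/304.8 ft = 15.0525 ft.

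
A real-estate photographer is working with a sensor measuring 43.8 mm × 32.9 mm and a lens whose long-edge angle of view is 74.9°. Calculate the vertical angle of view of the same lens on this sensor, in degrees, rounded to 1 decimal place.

From the long-edge AOV: f = 43.8 / (2·tan(37.45°)) = 43.8 / 1.53188 ≈ 28.5923 mm.
Vertical AOV = 2·arctan(32.9 / (2 × 28.5923)) = 2·arctan(0.57533) ≈ 59.8263°.

59.8°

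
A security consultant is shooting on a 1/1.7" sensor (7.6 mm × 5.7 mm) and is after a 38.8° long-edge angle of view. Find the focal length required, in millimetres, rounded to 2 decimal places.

10.79 mm

From α = 2·arctan(w/2f) we get f = w / (2·tan(α/2)).
With w = 7.6 mm and α/2 = 19.4°, tan(α/2) ≈ 0.35216, so f ≈ 7.6 / 0.70431 ≈ 10.7907 mm.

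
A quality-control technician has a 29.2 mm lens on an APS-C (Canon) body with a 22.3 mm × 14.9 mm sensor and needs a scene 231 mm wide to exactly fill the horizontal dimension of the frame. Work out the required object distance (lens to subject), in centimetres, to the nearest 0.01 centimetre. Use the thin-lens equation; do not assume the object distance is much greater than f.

Magnification m = w/W = dᵢ/dₒ; combined with 1/f = 1/dₒ + 1/dᵢ this gives dₒ = f·(1 + W/w).
dₒ = 29.2 mm × (1 + 231/22.3) = 29.2 × 11.3587 ≈ 331.675 mm = 33.1675 cm.

33.17 cm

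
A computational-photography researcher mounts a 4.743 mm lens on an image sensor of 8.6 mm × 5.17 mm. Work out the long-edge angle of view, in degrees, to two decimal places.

84.39°

Angle of view α = 2·arctan(w/2f) with w = 8.6 mm and f = 4.743 mm.
w/2f = 0.90660; arctan(0.90660) ≈ 42.1954°, so α ≈ 84.3909°.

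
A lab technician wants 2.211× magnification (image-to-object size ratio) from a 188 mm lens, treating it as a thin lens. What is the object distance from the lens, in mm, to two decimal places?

With m = dᵢ/dₒ and 1/f = 1/dₒ + 1/dᵢ, substituting dᵢ = m·dₒ gives 1/f = (1 + 1/m)/dₒ, hence dₒ = f·(1 + 1/m).
dₒ = 188 × (1 + 1/2.211) = 188 × 1.45228 ≈ 273.029 mm.

273.03 mm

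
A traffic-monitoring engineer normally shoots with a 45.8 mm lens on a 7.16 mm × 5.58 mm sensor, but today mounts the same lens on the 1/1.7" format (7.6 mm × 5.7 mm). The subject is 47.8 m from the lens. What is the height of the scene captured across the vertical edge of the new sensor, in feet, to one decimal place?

The focal length stays 45.8 mm; the relevant sensor dimension is now h = 5.7 mm. Object distance dₒ = 47.8 m = 47800 mm.
Thin-lens field height W = h·(dₒ − f)/f = 5.7 × (47800 − 45.8)/45.8 ≈ 5943.208 mm = 5943.208/304.8 ft = 19.4987 ft.

19.5 ft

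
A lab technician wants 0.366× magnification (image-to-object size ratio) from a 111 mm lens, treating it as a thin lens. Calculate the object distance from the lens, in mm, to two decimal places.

With m = dᵢ/dₒ and 1/f = 1/dₒ + 1/dᵢ, substituting dᵢ = m·dₒ gives 1/f = (1 + 1/m)/dₒ, hence dₒ = f·(1 + 1/m).
dₒ = 111 × (1 + 1/0.366) = 111 × 3.73224 ≈ 414.279 mm.

414.28 mm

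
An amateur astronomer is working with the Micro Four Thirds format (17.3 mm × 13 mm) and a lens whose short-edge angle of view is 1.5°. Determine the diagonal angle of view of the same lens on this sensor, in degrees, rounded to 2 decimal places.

2.50°

From the short-edge AOV: f = 13 / (2·tan(0.75°)) = 13 / 0.02618 ≈ 496.5351 mm.
Sensor diagonal = √(17.3² + 13²) = √468.2900 ≈ 21.6400 mm.
Diagonal AOV = 2·arctan(21.6400 / (2 × 496.5351)) = 2·arctan(0.02179) ≈ 2.4967°.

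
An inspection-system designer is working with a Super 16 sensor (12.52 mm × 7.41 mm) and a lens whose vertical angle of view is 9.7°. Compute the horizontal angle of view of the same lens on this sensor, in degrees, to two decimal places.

From the vertical AOV: f = 7.41 / (2·tan(4.85°)) = 7.41 / 0.16970 ≈ 43.6647 mm.
Horizontal AOV = 2·arctan(12.52 / (2 × 43.6647)) = 2·arctan(0.14337) ≈ 16.3173°.

16.32°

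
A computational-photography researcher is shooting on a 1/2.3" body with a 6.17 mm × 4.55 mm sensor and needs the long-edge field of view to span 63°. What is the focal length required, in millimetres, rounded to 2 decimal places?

From α = 2·arctan(w/2f) we get f = w / (2·tan(α/2)).
With w = 6.17 mm and α/2 = 31.5°, tan(α/2) ≈ 0.61280, so f ≈ 6.17 / 1.22560 ≈ 5.0343 mm.

5.03 mm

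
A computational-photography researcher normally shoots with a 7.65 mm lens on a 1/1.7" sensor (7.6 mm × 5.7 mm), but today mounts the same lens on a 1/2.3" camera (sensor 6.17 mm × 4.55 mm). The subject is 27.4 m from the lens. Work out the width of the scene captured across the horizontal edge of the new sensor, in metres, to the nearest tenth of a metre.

The focal length stays 7.65 mm; the relevant sensor dimension is now w = 6.17 mm. Object distance dₒ = 27.4 m = 27400 mm.
Thin-lens field width W = w·(dₒ − f)/f = 6.17 × (27400 − 7.65)/7.65 ≈ 22092.915 mm = 22.0929 m.

22.1 m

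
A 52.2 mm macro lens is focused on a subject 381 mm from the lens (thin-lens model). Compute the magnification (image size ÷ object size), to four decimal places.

0.1588×

Thin lens: 1/f = 1/dₒ + 1/dᵢ → 1/dᵢ = 1/52.2 − 1/381 = 0.0165324 mm⁻¹, so dᵢ ≈ 60.4872 mm.
Magnification m = dᵢ/dₒ = 60.4872/381 ≈ 0.15876.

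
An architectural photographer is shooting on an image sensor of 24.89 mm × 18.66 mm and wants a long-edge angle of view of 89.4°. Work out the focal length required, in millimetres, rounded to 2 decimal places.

12.58 mm

From α = 2·arctan(w/2f) we get f = w / (2·tan(α/2)).
With w = 24.89 mm and α/2 = 44.7°, tan(α/2) ≈ 0.98958, so f ≈ 24.89 / 1.97916 ≈ 12.5760 mm.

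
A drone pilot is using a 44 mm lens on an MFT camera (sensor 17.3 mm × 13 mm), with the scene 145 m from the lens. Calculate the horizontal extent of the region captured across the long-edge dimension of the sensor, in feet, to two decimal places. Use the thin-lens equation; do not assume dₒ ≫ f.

186.99 ft

dₒ: 145 m = 145000 mm.
Similar triangles through the lens centre give W/dₒ = w/dᵢ; with 1/f = 1/dₒ + 1/dᵢ this gives W = w·(dₒ − f)/f.
W = 17.3 mm × (145000 − 44) / 44 = 17.3 × 3294.4545 ≈ 56994.064 mm = 56994.064/304.8 ft = 186.988 ft.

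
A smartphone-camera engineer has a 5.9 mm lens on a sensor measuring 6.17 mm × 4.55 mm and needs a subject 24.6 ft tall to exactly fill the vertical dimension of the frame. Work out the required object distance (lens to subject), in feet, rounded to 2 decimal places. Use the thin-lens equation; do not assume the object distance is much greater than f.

W: 24.6 ft × 304.8 mm/ft = 7498.08 mm.
Magnification m = h/W = dᵢ/dₒ; combined with 1/f = 1/dₒ + 1/dᵢ this gives dₒ = f·(1 + W/h).
dₒ = 5.9 mm × (1 + 7498.08/4.55) = 5.9 × 1648.9296 ≈ 9728.685 mm = 9728.685/304.8 ft = 31.9183 ft.

31.92 ft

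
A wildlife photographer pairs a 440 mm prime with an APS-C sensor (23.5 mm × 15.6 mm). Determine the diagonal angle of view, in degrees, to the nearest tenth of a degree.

3.7°

Sensor diagonal = √(23.5² + 15.6²) = √795.6100 ≈ 28.2066 mm.
Angle of view α = 2·arctan(d/2f) with d = 28.2066 mm and f = 440 mm.
d/2f = 0.03205; arctan(0.03205) ≈ 1.8359°, so α ≈ 3.6717°.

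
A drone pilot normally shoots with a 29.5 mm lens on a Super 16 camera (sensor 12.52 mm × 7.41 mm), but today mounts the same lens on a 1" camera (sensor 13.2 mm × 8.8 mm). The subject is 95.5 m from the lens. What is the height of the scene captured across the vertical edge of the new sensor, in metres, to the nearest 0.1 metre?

The focal length stays 29.5 mm; the relevant sensor dimension is now h = 8.8 mm. Object distance dₒ = 95.5 m = 95500 mm.
Thin-lens field height W = h·(dₒ − f)/f = 8.8 × (95500 − 29.5)/29.5 ≈ 28479.336 mm = 28.4793 m.

28.5 m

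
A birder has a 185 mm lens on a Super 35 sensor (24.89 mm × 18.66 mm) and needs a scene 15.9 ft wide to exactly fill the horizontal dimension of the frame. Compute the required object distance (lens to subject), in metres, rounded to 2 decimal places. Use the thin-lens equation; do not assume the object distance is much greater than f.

36.21 m

W: 15.9 ft × 304.8 mm/ft = 4846.32 mm.
Magnification m = w/W = dᵢ/dₒ; combined with 1/f = 1/dₒ + 1/dᵢ this gives dₒ = f·(1 + W/w).
dₒ = 185 mm × (1 + 4846.32/24.89) = 185 × 195.7095 ≈ 36206.260 mm = 36.2063 m.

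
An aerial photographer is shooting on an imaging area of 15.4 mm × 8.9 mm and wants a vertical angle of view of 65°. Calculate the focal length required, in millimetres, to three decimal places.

From α = 2·arctan(h/2f) we get f = h / (2·tan(α/2)).
With h = 8.9 mm and α/2 = 32.5°, tan(α/2) ≈ 0.63707, so f ≈ 8.9 / 1.27414 ≈ 6.9851 mm.

6.985 mm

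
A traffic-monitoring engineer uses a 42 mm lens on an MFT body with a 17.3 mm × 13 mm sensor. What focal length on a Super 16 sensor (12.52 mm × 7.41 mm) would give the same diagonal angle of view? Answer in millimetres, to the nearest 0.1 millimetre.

Sensor diagonal = √(17.3² + 13²) = √468.2900 ≈ 21.6400 mm.
Sensor diagonal = √(12.52² + 7.41²) = √211.6585 ≈ 14.5485 mm.
Equal angle of view means equal diagonal/f ratio, so f₂ = f₁ · (diagonal₂/diagonal₁) = 42 × 14.5485/21.6400.
f₂ = 42 × 0.67230 ≈ 28.236 mm.

28.2 mm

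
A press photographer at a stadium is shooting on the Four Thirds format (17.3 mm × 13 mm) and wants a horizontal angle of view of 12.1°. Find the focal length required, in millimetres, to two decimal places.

81.61 mm

From α = 2·arctan(w/2f) we get f = w / (2·tan(α/2)).
With w = 17.3 mm and α/2 = 6.05°, tan(α/2) ≈ 0.10599, so f ≈ 17.3 / 0.21197 ≈ 81.6141 mm.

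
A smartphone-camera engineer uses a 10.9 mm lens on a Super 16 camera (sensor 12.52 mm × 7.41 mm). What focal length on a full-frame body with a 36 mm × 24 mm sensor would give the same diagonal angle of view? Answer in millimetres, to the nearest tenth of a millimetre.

32.4 mm

Sensor diagonal = √(12.52² + 7.41²) = √211.6585 ≈ 14.5485 mm.
Sensor diagonal = √(36² + 24²) = √1872.0000 ≈ 43.2666 mm.
Equal angle of view means equal diagonal/f ratio, so f₂ = f₁ · (diagonal₂/diagonal₁) = 10.9 × 43.2666/14.5485.
f₂ = 10.9 × 2.97396 ≈ 32.416 mm.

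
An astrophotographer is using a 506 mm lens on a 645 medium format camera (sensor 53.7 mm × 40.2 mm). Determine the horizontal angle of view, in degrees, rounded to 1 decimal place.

Angle of view α = 2·arctan(w/2f) with w = 53.7 mm and f = 506 mm.
w/2f = 0.05306; arctan(0.05306) ≈ 3.0375°, so α ≈ 6.0749°.

6.1°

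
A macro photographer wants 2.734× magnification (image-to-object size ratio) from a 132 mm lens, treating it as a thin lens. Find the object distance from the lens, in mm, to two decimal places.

180.28 mm

With m = dᵢ/dₒ and 1/f = 1/dₒ + 1/dᵢ, substituting dᵢ = m·dₒ gives 1/f = (1 + 1/m)/dₒ, hence dₒ = f·(1 + 1/m).
dₒ = 132 × (1 + 1/2.734) = 132 × 1.36576 ≈ 180.281 mm.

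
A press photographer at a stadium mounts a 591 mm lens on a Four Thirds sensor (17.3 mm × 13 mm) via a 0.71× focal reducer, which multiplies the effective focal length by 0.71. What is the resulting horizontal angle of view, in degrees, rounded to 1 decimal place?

Effective focal length f = 591 × 0.71 = 419.61 mm.
α = 2·arctan(17.3 / (2 × 419.61)) = 2·arctan(0.02061) ≈ 2.3619°.

2.4°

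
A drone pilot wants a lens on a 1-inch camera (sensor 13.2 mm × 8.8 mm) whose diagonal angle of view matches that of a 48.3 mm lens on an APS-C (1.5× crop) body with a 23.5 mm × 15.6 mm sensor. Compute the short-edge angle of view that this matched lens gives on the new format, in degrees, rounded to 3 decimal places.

Sensor diagonal = √(23.5² + 15.6²) = √795.6100 ≈ 28.2066 mm.
Sensor diagonal = √(13.2² + 8.8²) = √251.6800 ≈ 15.8644 mm.
Equal diagonal AOV ⇒ f₂ = f₁ · 15.8644/28.2066 = 48.3 × 0.56244 ≈ 27.1657 mm.
Short-edge AOV on the new format = 2·arctan(8.8 / (2 × 27.1657)) = 2·arctan(0.16197) ≈ 18.4005°.

18.400°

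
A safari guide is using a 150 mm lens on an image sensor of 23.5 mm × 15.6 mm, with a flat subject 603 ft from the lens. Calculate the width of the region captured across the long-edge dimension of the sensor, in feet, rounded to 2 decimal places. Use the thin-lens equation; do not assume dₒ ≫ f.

94.39 ft

dₒ: 603 ft × 304.8 mm/ft = 183794.39 mm.
Similar triangles through the lens centre give W/dₒ = w/dᵢ; with 1/f = 1/dₒ + 1/dᵢ this gives W = w·(dₒ − f)/f.
W = 23.5 mm × (183794 − 150) / 150 = 23.5 × 1224.2960 ≈ 28770.955 mm = 28770.955/304.8 ft = 94.3929 ft.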